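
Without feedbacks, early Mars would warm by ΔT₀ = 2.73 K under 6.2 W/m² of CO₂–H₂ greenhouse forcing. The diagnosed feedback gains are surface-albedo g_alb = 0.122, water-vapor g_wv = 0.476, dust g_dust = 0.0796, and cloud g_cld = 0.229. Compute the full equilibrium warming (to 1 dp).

Total gain g = 0.122 + 0.476 + 0.0796 + 0.229 = 0.9066.
Amplification A = 1/(1 − 0.9066) = 10.71.
ΔT = 2.73 × 10.71 = 29.2 K.

29.2 K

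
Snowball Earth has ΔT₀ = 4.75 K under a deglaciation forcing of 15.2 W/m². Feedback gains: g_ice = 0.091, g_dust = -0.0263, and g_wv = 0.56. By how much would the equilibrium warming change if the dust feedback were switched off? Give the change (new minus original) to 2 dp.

0.95 K

Original: g = 0.6247, ΔT = 4.75/(1−0.6247) = 12.6565 K.
Without dust: g' = 0.651, ΔT' = 4.75/(1−0.651) = 13.6103 K.
Change = 13.6103 − 12.6565 = 0.95 K.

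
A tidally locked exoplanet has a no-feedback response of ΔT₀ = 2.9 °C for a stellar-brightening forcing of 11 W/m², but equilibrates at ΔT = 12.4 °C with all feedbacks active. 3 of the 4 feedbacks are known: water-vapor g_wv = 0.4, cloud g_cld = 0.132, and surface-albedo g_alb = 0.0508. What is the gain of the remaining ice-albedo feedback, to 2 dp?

0.18

Amplification A = ΔT/ΔT₀ = 12.4/2.9 = 4.276.
Total gain g = 1 − 1/A = 1 − 1/4.276 = 0.7661.
Known gains sum to 0.4 + 0.132 + 0.0508 = 0.5828.
g_ice = 0.7661 − 0.5828 = 0.18.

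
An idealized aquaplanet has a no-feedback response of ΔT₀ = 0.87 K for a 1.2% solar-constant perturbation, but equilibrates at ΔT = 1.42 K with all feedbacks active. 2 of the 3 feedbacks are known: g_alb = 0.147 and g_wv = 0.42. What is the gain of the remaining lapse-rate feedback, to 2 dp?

Amplification A = ΔT/ΔT₀ = 1.42/0.87 = 1.632.
Total gain g = 1 − 1/A = 1 − 1/1.632 = 0.3873.
Known gains sum to 0.147 + 0.42 = 0.567.
g_lr = 0.3873 − 0.567 = -0.18.

-0.18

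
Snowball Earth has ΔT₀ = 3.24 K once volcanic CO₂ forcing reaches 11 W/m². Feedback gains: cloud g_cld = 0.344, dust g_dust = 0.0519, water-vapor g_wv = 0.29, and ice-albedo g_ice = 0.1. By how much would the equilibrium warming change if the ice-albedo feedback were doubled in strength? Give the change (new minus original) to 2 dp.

Original: g = 0.7859, ΔT = 3.24/(1−0.7859) = 15.1331 K.
With doubled ice-albedo: g' = 0.8859, ΔT' = 3.24/(1−0.8859) = 28.3961 K.
Change = 28.3961 − 15.1331 = 13.26 K.

13.26 K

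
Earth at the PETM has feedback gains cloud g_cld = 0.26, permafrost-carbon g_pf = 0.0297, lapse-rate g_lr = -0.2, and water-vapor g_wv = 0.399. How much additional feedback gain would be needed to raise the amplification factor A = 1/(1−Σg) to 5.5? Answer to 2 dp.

Current total gain = 0.4887.
Target gain for A = 5.5: g* = 1 − 1/5.5 = 0.8182.
Additional gain needed = 0.8182 − 0.4887 = 0.33.

0.33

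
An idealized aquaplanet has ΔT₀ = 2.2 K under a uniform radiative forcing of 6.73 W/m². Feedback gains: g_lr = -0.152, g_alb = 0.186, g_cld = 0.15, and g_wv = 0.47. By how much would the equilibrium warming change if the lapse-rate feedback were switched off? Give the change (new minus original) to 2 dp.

Original: g = 0.654, ΔT = 2.2/(1−0.654) = 6.3584 K.
Without lapse-rate: g' = 0.806, ΔT' = 2.2/(1−0.806) = 11.3402 K.
Change = 11.3402 − 6.3584 = 4.98 K.

4.98 K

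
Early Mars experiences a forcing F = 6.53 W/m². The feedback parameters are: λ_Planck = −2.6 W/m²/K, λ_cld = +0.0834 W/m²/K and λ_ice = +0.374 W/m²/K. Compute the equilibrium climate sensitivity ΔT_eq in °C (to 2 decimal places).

3.05 °C

Net feedback parameter λ = (−2.6) + (+0.0834) + (+0.374) = -2.1426 W/m²/K.
ΔT = −F/λ = −6.53/(-2.1426) = 3.05 °C.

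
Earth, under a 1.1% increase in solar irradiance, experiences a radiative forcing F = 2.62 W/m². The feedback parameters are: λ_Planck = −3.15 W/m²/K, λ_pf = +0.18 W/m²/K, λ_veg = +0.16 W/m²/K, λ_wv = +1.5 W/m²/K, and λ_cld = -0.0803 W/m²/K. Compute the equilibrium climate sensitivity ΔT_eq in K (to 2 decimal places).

1.88 K

Net feedback parameter λ = (−3.15) + (+0.18) + (+0.16) + (+1.5) + (-0.0803) = -1.3903 W/m²/K.
ΔT = −F/λ = −2.62/(-1.3903) = 1.88 K.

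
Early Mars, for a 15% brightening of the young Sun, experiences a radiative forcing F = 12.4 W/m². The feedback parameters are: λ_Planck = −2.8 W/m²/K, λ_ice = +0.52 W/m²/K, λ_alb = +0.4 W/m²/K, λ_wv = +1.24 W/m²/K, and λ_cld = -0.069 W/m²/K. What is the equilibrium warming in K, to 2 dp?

17.49 K

Net feedback parameter λ = (−2.8) + (+0.52) + (+0.4) + (+1.24) + (-0.069) = -0.709 W/m²/K.
ΔT = −F/λ = −12.4/(-0.709) = 17.49 K.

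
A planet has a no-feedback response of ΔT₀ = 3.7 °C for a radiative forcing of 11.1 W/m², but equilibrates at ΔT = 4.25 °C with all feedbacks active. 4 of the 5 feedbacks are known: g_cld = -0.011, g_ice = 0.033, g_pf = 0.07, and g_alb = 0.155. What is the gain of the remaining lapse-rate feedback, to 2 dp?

-0.12

Amplification A = ΔT/ΔT₀ = 4.25/3.7 = 1.149.
Total gain g = 1 − 1/A = 1 − 1/1.149 = 0.1297.
Known gains sum to -0.011 + 0.033 + 0.07 + 0.155 = 0.247.
g_lr = 0.1297 − 0.247 = -0.12.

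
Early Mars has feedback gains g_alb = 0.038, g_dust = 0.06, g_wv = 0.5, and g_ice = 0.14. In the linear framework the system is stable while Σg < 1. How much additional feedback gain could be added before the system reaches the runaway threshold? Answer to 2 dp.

0.26

Current total gain = 0.038 + 0.06 + 0.5 + 0.14 = 0.738.
Margin to runaway = 1 − 0.738 = 0.26.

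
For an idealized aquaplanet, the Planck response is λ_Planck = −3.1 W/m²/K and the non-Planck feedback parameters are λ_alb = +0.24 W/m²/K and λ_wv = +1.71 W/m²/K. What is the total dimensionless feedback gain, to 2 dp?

Convert to gains: g_alb = 0.24/3.1 = 0.07742; g_wv = 1.71/3.1 = 0.5516.
Total gain g = 0.62902.

0.63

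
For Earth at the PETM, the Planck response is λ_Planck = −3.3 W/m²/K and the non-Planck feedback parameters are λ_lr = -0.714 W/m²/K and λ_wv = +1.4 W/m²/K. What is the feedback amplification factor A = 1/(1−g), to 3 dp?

Convert to gains: g_lr = -0.714/3.3 = -0.2164; g_wv = 1.4/3.3 = 0.4242.
Total gain g = 0.2078.
A = 1/(1 − 0.2078) = 1.262.

1.262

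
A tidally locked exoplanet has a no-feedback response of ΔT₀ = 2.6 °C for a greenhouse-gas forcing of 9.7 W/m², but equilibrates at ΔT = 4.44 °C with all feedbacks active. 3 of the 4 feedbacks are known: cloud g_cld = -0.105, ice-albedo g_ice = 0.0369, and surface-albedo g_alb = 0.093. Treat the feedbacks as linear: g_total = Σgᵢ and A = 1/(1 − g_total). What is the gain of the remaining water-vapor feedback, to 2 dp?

0.39

Amplification A = ΔT/ΔT₀ = 4.44/2.6 = 1.708.
Total gain g = 1 − 1/A = 1 − 1/1.708 = 0.4145.
Known gains sum to -0.105 + 0.0369 + 0.093 = 0.0249.
g_wv = 0.4145 − 0.0249 = 0.39.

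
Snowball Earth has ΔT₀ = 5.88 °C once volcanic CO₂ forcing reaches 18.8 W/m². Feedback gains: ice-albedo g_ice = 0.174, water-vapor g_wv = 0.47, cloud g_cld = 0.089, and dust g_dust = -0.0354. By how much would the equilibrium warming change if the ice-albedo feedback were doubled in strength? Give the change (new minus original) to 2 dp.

26.35 °C

Original: g = 0.6976, ΔT = 5.88/(1−0.6976) = 19.4444 °C.
With doubled ice-albedo: g' = 0.8716, ΔT' = 5.88/(1−0.8716) = 45.7944 °C.
Change = 45.7944 − 19.4444 = 26.35 °C.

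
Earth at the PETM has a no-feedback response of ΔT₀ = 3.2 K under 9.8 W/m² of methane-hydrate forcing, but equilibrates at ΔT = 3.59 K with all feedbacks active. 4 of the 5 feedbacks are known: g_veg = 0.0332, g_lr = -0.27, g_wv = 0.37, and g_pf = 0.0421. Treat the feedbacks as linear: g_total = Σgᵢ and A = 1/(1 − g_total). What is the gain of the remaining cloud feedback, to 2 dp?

-0.07

Amplification A = ΔT/ΔT₀ = 3.59/3.2 = 1.122.
Total gain g = 1 − 1/A = 1 − 1/1.122 = 0.1087.
Known gains sum to 0.0332 − 0.27 + 0.37 + 0.0421 = 0.1753.
g_cld = 0.1087 − 0.1753 = -0.07.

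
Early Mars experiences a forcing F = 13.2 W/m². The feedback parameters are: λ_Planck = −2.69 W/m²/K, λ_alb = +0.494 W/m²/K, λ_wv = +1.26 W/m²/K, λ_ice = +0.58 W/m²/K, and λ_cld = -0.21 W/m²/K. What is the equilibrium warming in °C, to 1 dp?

23.3 °C

Net feedback parameter λ = (−2.69) + (+0.494) + (+1.26) + (+0.58) + (-0.21) = -0.566 W/m²/K.
ΔT = −F/λ = −13.2/(-0.566) = 23.3 °C.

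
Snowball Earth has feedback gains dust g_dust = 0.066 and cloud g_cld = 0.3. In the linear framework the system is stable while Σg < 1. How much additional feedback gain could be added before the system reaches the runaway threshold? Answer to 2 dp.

0.63

Current total gain = 0.066 + 0.3 = 0.366.
Margin to runaway = 1 − 0.366 = 0.63.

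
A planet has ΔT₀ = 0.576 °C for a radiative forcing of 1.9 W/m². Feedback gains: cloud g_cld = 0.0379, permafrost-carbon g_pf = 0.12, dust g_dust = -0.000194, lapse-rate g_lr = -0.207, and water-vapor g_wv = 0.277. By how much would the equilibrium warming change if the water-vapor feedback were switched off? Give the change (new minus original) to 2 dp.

Original: g = 0.227706, ΔT = 0.576/(1−0.227706) = 0.7458 °C.
Without water-vapor: g' = -0.049294, ΔT' = 0.576/(1+0.049294) = 0.5489 °C.
Change = 0.5489 − 0.7458 = -0.20 °C.

-0.20 °C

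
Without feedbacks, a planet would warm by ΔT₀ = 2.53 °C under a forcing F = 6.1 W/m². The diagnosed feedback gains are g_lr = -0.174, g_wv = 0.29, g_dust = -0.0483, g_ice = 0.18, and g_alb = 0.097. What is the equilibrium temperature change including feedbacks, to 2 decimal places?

3.86 °C

Total gain g = -0.174 + 0.29 − 0.0483 + 0.18 + 0.097 = 0.3447.
Amplification A = 1/(1 − 0.3447) = 1.526.
ΔT = 2.53 × 1.526 = 3.86 °C.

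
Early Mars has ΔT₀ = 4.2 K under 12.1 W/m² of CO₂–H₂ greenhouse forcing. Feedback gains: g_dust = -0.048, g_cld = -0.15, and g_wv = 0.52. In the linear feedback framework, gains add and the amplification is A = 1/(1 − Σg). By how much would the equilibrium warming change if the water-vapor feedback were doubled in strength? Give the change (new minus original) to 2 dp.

Original: g = 0.322, ΔT = 4.2/(1−0.322) = 6.1947 K.
With doubled water-vapor: g' = 0.842, ΔT' = 4.2/(1−0.842) = 26.5823 K.
Change = 26.5823 − 6.1947 = 20.39 K.

20.39 K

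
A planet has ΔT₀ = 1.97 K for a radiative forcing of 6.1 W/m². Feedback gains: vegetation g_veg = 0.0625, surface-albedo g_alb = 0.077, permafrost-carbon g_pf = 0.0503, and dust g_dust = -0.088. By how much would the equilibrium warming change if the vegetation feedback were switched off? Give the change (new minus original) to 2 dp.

-0.14 K

Original: g = 0.1018, ΔT = 1.97/(1−0.1018) = 2.1933 K.
Without vegetation: g' = 0.0393, ΔT' = 1.97/(1−0.0393) = 2.0506 K.
Change = 2.0506 − 2.1933 = -0.14 K.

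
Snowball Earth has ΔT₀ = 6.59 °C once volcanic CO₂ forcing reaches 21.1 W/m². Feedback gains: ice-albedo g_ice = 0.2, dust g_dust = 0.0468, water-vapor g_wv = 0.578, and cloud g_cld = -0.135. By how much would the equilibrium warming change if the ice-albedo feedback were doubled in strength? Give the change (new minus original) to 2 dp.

38.56 °C

Original: g = 0.6898, ΔT = 6.59/(1−0.6898) = 21.2444 °C.
With doubled ice-albedo: g' = 0.8898, ΔT' = 6.59/(1−0.8898) = 59.8004 °C.
Change = 59.8004 − 21.2444 = 38.56 °C.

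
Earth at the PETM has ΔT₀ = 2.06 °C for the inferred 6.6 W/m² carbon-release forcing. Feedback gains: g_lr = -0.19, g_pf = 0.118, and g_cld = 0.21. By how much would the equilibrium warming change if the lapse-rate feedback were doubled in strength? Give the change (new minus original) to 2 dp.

-0.43 °C

Original: g = 0.138, ΔT = 2.06/(1−0.138) = 2.3898 °C.
With doubled lapse-rate: g' = -0.052, ΔT' = 2.06/(1+0.052) = 1.9582 °C.
Change = 1.9582 − 2.3898 = -0.43 °C.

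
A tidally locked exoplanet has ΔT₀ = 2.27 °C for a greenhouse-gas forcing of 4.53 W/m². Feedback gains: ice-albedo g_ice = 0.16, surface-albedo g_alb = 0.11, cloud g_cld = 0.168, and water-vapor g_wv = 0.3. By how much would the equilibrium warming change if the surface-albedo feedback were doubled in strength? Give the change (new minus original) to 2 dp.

Original: g = 0.738, ΔT = 2.27/(1−0.738) = 8.6641 °C.
With doubled surface-albedo: g' = 0.848, ΔT' = 2.27/(1−0.848) = 14.9342 °C.
Change = 14.9342 − 8.6641 = 6.27 °C.

6.27 °C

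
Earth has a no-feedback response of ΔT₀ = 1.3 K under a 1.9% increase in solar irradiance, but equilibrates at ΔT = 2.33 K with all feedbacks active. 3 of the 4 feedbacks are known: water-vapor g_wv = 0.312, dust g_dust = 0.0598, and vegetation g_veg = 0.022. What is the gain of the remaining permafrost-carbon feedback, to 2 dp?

Amplification A = ΔT/ΔT₀ = 2.33/1.3 = 1.792.
Total gain g = 1 − 1/A = 1 − 1/1.792 = 0.442.
Known gains sum to 0.312 + 0.0598 + 0.022 = 0.3938.
g_pf = 0.442 − 0.3938 = 0.05.

0.05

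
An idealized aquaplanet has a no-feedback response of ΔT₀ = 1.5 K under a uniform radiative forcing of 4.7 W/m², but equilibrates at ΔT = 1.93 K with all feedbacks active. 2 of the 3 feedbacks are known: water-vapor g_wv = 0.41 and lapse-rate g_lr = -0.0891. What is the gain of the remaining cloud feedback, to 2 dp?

Amplification A = ΔT/ΔT₀ = 1.93/1.5 = 1.287.
Total gain g = 1 − 1/A = 1 − 1/1.287 = 0.223.
Known gains sum to 0.41 − 0.0891 = 0.3209.
g_cld = 0.223 − 0.3209 = -0.10.

-0.10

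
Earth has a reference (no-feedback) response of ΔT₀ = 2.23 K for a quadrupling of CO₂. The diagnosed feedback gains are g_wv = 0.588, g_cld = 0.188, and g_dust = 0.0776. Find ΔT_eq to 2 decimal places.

Total gain g = 0.588 + 0.188 + 0.0776 = 0.8536.
Amplification A = 1/(1 − 0.8536) = 6.831.
ΔT = 2.23 × 6.831 = 15.23 K.

15.23 K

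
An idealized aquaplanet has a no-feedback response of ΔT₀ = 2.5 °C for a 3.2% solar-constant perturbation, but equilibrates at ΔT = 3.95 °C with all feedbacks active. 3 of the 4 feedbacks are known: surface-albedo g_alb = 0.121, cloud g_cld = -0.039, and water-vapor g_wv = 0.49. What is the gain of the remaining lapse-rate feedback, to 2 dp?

-0.20

Amplification A = ΔT/ΔT₀ = 3.95/2.5 = 1.58.
Total gain g = 1 − 1/A = 1 − 1/1.58 = 0.3671.
Known gains sum to 0.121 − 0.039 + 0.49 = 0.572.
g_lr = 0.3671 − 0.572 = -0.20.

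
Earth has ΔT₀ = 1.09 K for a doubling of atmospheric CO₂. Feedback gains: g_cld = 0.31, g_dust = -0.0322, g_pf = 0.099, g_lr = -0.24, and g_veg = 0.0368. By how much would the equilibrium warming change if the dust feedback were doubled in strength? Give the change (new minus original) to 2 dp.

-0.05 K

Original: g = 0.1736, ΔT = 1.09/(1−0.1736) = 1.3190 K.
With doubled dust: g' = 0.1414, ΔT' = 1.09/(1−0.1414) = 1.2695 K.
Change = 1.2695 − 1.3190 = -0.05 K.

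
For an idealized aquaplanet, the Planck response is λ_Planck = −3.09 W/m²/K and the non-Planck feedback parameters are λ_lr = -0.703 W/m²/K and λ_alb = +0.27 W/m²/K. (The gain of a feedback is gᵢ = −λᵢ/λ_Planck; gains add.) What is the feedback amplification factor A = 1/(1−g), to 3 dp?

0.877

Convert to gains: g_lr = -0.703/3.09 = -0.2275; g_alb = 0.27/3.09 = 0.08738.
Total gain g = -0.14012.
A = 1/(1 + 0.14012) = 0.877.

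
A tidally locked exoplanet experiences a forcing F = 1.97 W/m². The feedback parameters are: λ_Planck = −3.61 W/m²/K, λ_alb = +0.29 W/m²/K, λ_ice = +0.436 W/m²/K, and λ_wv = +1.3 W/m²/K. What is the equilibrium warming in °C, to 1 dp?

Net feedback parameter λ = (−3.61) + (+0.29) + (+0.436) + (+1.3) = -1.584 W/m²/K.
ΔT = −F/λ = −1.97/(-1.584) = 1.2 °C.

1.2 °C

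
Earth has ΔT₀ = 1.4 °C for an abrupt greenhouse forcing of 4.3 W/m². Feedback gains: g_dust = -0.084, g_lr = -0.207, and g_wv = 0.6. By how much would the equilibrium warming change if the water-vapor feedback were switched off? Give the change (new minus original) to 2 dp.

Original: g = 0.309, ΔT = 1.4/(1−0.309) = 2.0260 °C.
Without water-vapor: g' = -0.291, ΔT' = 1.4/(1+0.291) = 1.0844 °C.
Change = 1.0844 − 2.0260 = -0.94 °C.

-0.94 °C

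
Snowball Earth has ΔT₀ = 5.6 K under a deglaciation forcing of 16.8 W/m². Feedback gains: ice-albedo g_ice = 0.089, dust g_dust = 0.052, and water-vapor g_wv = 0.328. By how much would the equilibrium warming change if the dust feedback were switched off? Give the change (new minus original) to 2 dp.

-0.94 K

Original: g = 0.469, ΔT = 5.6/(1−0.469) = 10.5461 K.
Without dust: g' = 0.417, ΔT' = 5.6/(1−0.417) = 9.6055 K.
Change = 9.6055 − 10.5461 = -0.94 K.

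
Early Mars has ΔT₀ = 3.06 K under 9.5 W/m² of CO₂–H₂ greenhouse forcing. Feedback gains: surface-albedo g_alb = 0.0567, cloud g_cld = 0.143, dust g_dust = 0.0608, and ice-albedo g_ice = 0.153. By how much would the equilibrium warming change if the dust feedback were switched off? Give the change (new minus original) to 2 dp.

-0.49 K

Original: g = 0.4135, ΔT = 3.06/(1−0.4135) = 5.2174 K.
Without dust: g' = 0.3527, ΔT' = 3.06/(1−0.3527) = 4.7273 K.
Change = 4.7273 − 5.2174 = -0.49 K.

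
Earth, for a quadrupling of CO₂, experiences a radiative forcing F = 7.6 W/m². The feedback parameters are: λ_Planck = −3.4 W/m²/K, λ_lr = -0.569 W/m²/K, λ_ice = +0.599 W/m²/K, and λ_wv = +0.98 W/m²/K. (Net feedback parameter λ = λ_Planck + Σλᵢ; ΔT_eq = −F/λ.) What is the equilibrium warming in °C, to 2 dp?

Net feedback parameter λ = (−3.4) + (-0.569) + (+0.599) + (+0.98) = -2.39 W/m²/K.
ΔT = −F/λ = −7.6/(-2.39) = 3.18 °C.

3.18 °C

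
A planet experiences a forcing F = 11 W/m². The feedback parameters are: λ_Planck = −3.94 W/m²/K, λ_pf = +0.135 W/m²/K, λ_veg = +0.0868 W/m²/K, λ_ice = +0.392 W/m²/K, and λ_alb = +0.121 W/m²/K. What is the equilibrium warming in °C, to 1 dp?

3.4 °C

Net feedback parameter λ = (−3.94) + (+0.135) + (+0.0868) + (+0.392) + (+0.121) = -3.2052 W/m²/K.
ΔT = −F/λ = −11/(-3.2052) = 3.4 °C.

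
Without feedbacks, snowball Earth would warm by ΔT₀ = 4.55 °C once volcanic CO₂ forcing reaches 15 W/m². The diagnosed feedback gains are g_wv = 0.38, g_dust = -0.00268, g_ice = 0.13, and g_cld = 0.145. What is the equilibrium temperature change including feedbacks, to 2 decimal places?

13.09 °C

Total gain g = 0.38 − 0.00268 + 0.13 + 0.145 = 0.65232.
Amplification A = 1/(1 − 0.65232) = 2.876.
ΔT = 4.55 × 2.876 = 13.09 °C.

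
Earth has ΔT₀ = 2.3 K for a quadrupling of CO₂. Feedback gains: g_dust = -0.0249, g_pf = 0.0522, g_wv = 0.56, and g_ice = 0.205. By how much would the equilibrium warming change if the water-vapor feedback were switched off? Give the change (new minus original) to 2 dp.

Original: g = 0.7923, ΔT = 2.3/(1−0.7923) = 11.0737 K.
Without water-vapor: g' = 0.2323, ΔT' = 2.3/(1−0.2323) = 2.9960 K.
Change = 2.9960 − 11.0737 = -8.08 K.

-8.08 K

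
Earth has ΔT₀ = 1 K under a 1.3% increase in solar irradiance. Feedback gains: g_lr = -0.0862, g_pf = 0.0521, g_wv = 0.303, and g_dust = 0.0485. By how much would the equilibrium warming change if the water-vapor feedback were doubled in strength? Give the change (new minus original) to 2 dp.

Original: g = 0.3174, ΔT = 1/(1−0.3174) = 1.4650 K.
With doubled water-vapor: g' = 0.6204, ΔT' = 1/(1−0.6204) = 2.6344 K.
Change = 2.6344 − 1.4650 = 1.17 K.

1.17 K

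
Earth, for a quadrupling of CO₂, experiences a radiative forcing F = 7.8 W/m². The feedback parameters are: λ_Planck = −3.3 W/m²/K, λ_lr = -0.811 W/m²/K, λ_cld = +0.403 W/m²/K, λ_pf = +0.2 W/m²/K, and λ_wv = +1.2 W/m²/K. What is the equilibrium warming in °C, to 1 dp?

Net feedback parameter λ = (−3.3) + (-0.811) + (+0.403) + (+0.2) + (+1.2) = -2.308 W/m²/K.
ΔT = −F/λ = −7.8/(-2.308) = 3.4 °C.

3.4 °C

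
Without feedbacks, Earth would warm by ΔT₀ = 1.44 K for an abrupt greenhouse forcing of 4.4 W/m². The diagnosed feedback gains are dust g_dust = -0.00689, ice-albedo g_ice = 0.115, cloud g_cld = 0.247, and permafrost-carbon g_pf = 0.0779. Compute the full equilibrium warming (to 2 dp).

Total gain g = -0.00689 + 0.115 + 0.247 + 0.0779 = 0.43301.
Amplification A = 1/(1 − 0.43301) = 1.764.
ΔT = 1.44 × 1.764 = 2.54 K.

2.54 K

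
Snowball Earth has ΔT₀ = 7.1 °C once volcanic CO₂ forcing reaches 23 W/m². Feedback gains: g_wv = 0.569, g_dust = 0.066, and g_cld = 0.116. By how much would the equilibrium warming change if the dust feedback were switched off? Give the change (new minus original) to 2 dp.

Original: g = 0.751, ΔT = 7.1/(1−0.751) = 28.5141 °C.
Without dust: g' = 0.685, ΔT' = 7.1/(1−0.685) = 22.5397 °C.
Change = 22.5397 − 28.5141 = -5.97 °C.

-5.97 °C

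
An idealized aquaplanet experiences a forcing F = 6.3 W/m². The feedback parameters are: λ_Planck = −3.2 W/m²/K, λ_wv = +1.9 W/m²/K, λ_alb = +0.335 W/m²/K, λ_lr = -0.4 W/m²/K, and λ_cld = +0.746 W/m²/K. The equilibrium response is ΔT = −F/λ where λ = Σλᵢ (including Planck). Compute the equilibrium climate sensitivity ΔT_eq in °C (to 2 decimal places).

Net feedback parameter λ = (−3.2) + (+1.9) + (+0.335) + (-0.4) + (+0.746) = -0.619 W/m²/K.
ΔT = −F/λ = −6.3/(-0.619) = 10.18 °C.

10.18 °C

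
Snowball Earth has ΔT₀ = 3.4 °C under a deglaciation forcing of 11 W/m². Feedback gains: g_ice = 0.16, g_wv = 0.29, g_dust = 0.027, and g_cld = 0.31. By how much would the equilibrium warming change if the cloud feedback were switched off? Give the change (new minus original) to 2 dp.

-9.46 °C

Original: g = 0.787, ΔT = 3.4/(1−0.787) = 15.9624 °C.
Without cloud: g' = 0.477, ΔT' = 3.4/(1−0.477) = 6.5010 °C.
Change = 6.5010 − 15.9624 = -9.46 °C.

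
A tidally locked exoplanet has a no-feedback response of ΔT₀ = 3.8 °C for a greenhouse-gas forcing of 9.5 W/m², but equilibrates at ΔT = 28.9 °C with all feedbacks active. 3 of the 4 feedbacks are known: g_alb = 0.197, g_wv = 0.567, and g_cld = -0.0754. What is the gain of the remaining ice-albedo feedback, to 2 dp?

0.18

Amplification A = ΔT/ΔT₀ = 28.9/3.8 = 7.605.
Total gain g = 1 − 1/A = 1 − 1/7.605 = 0.8685.
Known gains sum to 0.197 + 0.567 − 0.0754 = 0.6886.
g_ice = 0.8685 − 0.6886 = 0.18.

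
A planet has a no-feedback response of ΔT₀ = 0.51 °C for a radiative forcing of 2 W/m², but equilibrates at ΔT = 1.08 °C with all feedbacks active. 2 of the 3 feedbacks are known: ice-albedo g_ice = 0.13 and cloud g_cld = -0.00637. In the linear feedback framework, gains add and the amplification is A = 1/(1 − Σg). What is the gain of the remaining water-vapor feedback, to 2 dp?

Amplification A = ΔT/ΔT₀ = 1.08/0.51 = 2.118.
Total gain g = 1 − 1/A = 1 − 1/2.118 = 0.5279.
Known gains sum to 0.13 − 0.00637 = 0.12363.
g_wv = 0.5279 − 0.12363 = 0.40.

0.40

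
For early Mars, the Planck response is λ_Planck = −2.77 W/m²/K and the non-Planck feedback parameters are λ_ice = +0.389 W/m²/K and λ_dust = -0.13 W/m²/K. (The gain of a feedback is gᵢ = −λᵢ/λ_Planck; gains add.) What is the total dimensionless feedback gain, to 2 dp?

0.09

Convert to gains: g_ice = 0.389/2.77 = 0.1404; g_dust = -0.13/2.77 = -0.04693.
Total gain g = 0.09347.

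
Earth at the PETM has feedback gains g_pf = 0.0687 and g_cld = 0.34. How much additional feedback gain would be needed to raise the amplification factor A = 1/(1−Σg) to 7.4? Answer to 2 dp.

0.46

Current total gain = 0.4087.
Target gain for A = 7.4: g* = 1 − 1/7.4 = 0.8649.
Additional gain needed = 0.8649 − 0.4087 = 0.46.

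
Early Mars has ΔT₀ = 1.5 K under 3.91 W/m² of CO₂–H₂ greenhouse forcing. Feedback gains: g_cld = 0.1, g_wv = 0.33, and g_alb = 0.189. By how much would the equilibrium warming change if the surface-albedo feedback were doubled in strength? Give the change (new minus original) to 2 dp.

Original: g = 0.619, ΔT = 1.5/(1−0.619) = 3.9370 K.
With doubled surface-albedo: g' = 0.808, ΔT' = 1.5/(1−0.808) = 7.8125 K.
Change = 7.8125 − 3.9370 = 3.88 K.

3.88 K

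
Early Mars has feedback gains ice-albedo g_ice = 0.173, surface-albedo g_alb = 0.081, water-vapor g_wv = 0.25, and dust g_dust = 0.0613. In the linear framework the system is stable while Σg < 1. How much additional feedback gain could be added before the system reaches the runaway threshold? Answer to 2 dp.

Current total gain = 0.173 + 0.081 + 0.25 + 0.0613 = 0.5653.
Margin to runaway = 1 − 0.5653 = 0.43.

0.43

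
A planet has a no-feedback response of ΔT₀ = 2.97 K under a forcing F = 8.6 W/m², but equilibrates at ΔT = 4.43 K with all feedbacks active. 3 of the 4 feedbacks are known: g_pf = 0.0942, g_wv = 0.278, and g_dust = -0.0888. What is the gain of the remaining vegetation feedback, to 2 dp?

Amplification A = ΔT/ΔT₀ = 4.43/2.97 = 1.492.
Total gain g = 1 − 1/A = 1 − 1/1.492 = 0.3298.
Known gains sum to 0.0942 + 0.278 − 0.0888 = 0.2834.
g_veg = 0.3298 − 0.2834 = 0.05.

0.05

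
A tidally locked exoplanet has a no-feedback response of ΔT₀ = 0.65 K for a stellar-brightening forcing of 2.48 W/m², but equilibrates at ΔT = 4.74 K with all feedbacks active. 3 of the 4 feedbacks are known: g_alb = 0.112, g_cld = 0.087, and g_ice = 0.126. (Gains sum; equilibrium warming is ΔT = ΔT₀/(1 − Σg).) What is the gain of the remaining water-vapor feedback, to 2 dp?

Amplification A = ΔT/ΔT₀ = 4.74/0.65 = 7.292.
Total gain g = 1 − 1/A = 1 − 1/7.292 = 0.8629.
Known gains sum to 0.112 + 0.087 + 0.126 = 0.325.
g_wv = 0.8629 − 0.325 = 0.54.

0.54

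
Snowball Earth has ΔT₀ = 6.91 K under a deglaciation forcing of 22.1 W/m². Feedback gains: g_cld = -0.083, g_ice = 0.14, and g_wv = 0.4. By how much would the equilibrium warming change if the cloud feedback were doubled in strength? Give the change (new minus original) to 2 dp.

Original: g = 0.457, ΔT = 6.91/(1−0.457) = 12.7256 K.
With doubled cloud: g' = 0.374, ΔT' = 6.91/(1−0.374) = 11.0383 K.
Change = 11.0383 − 12.7256 = -1.69 K.

-1.69 K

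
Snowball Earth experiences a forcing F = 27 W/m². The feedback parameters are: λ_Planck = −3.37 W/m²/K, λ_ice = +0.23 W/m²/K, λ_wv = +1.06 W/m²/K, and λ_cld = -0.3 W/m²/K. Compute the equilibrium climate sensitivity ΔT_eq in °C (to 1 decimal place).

11.3 °C

Net feedback parameter λ = (−3.37) + (+0.23) + (+1.06) + (-0.3) = -2.38 W/m²/K.
ΔT = −F/λ = −27/(-2.38) = 11.3 °C.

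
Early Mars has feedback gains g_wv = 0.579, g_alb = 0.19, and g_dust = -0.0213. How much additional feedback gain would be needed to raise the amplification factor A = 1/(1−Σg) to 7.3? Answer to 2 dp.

Current total gain = 0.7477.
Target gain for A = 7.3: g* = 1 − 1/7.3 = 0.863.
Additional gain needed = 0.863 − 0.7477 = 0.12.

0.12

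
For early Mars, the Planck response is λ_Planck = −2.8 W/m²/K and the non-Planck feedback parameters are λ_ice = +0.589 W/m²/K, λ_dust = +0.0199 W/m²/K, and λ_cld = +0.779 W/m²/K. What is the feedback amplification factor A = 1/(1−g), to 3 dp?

Convert to gains: g_ice = 0.589/2.8 = 0.2104; g_dust = 0.0199/2.8 = 0.007107; g_cld = 0.779/2.8 = 0.2782.
Total gain g = 0.495707.
A = 1/(1 − 0.495707) = 1.983.

1.983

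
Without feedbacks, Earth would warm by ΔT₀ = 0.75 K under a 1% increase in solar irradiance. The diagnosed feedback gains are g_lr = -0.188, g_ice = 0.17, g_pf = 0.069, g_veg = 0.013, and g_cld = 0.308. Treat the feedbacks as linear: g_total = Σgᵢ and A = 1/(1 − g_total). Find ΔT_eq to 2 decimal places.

1.19 K

Total gain g = -0.188 + 0.17 + 0.069 + 0.013 + 0.308 = 0.372.
Amplification A = 1/(1 − 0.372) = 1.592.
ΔT = 0.75 × 1.592 = 1.19 K.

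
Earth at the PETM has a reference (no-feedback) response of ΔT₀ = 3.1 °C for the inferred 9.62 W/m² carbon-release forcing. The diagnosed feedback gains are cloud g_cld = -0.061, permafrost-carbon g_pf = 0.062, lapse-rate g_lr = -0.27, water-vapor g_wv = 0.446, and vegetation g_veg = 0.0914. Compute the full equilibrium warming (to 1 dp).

Total gain g = -0.061 + 0.062 − 0.27 + 0.446 + 0.0914 = 0.2684.
Amplification A = 1/(1 − 0.2684) = 1.367.
ΔT = 3.1 × 1.367 = 4.2 °C.

4.2 °C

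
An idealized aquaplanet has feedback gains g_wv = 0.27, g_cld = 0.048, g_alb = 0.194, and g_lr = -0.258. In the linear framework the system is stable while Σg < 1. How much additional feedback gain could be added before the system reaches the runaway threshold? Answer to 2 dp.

0.75

Current total gain = 0.27 + 0.048 + 0.194 − 0.258 = 0.254.
Margin to runaway = 1 − 0.254 = 0.75.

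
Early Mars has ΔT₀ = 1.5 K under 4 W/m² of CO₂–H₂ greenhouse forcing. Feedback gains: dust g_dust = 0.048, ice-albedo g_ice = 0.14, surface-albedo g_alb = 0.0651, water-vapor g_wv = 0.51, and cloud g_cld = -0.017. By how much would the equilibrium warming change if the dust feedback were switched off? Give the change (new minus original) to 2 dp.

-0.94 K

Original: g = 0.7461, ΔT = 1.5/(1−0.7461) = 5.9078 K.
Without dust: g' = 0.6981, ΔT' = 1.5/(1−0.6981) = 4.9685 K.
Change = 4.9685 − 5.9078 = -0.94 K.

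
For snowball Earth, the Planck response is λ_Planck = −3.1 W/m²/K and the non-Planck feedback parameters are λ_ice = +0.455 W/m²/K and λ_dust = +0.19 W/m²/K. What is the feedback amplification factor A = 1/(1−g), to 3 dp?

1.263

Convert to gains: g_ice = 0.455/3.1 = 0.1468; g_dust = 0.19/3.1 = 0.06129.
Total gain g = 0.20809.
A = 1/(1 − 0.20809) = 1.263.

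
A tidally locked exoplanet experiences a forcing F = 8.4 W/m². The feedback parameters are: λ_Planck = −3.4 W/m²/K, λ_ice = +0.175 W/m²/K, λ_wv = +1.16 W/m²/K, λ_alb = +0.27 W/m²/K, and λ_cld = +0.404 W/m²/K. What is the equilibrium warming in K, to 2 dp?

6.04 K

Net feedback parameter λ = (−3.4) + (+0.175) + (+1.16) + (+0.27) + (+0.404) = -1.391 W/m²/K.
ΔT = −F/λ = −8.4/(-1.391) = 6.04 K.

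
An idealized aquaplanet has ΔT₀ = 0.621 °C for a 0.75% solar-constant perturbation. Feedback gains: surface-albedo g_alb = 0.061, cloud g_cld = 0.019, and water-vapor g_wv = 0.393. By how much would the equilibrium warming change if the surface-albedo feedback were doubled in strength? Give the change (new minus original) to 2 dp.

Original: g = 0.473, ΔT = 0.621/(1−0.473) = 1.1784 °C.
With doubled surface-albedo: g' = 0.534, ΔT' = 0.621/(1−0.534) = 1.3326 °C.
Change = 1.3326 − 1.1784 = 0.15 °C.

0.15 °C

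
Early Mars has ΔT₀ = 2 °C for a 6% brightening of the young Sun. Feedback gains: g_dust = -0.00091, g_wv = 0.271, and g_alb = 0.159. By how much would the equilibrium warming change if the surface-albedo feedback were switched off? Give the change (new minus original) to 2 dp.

-0.76 °C

Original: g = 0.42909, ΔT = 2/(1−0.42909) = 3.5032 °C.
Without surface-albedo: g' = 0.27009, ΔT' = 2/(1−0.27009) = 2.7401 °C.
Change = 2.7401 − 3.5032 = -0.76 °C.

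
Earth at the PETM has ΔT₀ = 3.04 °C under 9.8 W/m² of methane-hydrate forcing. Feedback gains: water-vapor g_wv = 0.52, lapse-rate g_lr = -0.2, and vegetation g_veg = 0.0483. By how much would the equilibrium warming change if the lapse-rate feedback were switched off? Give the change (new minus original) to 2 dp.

2.23 °C

Original: g = 0.3683, ΔT = 3.04/(1−0.3683) = 4.8124 °C.
Without lapse-rate: g' = 0.5683, ΔT' = 3.04/(1−0.5683) = 7.0419 °C.
Change = 7.0419 − 4.8124 = 2.23 °C.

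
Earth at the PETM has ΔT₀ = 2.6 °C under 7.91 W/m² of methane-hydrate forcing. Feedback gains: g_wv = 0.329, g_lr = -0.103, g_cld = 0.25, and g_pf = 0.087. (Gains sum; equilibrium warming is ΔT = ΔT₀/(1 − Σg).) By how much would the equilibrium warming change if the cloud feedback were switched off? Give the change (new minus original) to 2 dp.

Original: g = 0.563, ΔT = 2.6/(1−0.563) = 5.9497 °C.
Without cloud: g' = 0.313, ΔT' = 2.6/(1−0.313) = 3.7846 °C.
Change = 3.7846 − 5.9497 = -2.17 °C.

-2.17 °C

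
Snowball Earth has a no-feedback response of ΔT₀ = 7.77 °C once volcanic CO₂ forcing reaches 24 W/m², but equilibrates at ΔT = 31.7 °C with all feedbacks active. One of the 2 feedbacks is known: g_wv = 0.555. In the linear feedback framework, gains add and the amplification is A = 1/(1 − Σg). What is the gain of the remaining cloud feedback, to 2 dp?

0.20

Amplification A = ΔT/ΔT₀ = 31.7/7.77 = 4.08.
Total gain g = 1 − 1/A = 1 − 1/4.08 = 0.7549.
The known gain is 0.555.
g_cld = 0.7549 − 0.555 = 0.20.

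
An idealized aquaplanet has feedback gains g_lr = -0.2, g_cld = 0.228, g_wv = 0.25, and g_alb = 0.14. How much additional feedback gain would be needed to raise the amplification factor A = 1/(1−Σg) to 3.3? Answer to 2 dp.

0.28

Current total gain = 0.418.
Target gain for A = 3.3: g* = 1 − 1/3.3 = 0.697.
Additional gain needed = 0.697 − 0.418 = 0.28.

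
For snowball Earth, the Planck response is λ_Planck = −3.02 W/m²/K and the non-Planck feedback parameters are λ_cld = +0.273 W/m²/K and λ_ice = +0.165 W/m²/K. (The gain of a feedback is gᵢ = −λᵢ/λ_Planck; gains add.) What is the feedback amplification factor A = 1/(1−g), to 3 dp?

Convert to gains: g_cld = 0.273/3.02 = 0.0904; g_ice = 0.165/3.02 = 0.05464.
Total gain g = 0.14504.
A = 1/(1 − 0.14504) = 1.170.

1.170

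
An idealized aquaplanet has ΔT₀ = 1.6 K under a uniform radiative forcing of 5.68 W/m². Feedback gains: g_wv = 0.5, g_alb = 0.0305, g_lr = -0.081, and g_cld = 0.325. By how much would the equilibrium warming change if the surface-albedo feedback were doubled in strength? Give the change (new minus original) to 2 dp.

1.11 K

Original: g = 0.7745, ΔT = 1.6/(1−0.7745) = 7.0953 K.
With doubled surface-albedo: g' = 0.805, ΔT' = 1.6/(1−0.805) = 8.2051 K.
Change = 8.2051 − 7.0953 = 1.11 K.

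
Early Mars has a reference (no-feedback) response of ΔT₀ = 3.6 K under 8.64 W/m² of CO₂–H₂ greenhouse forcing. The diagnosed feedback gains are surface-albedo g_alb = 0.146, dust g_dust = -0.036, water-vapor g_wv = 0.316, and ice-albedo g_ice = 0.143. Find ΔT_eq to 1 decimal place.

8.4 K

Total gain g = 0.146 − 0.036 + 0.316 + 0.143 = 0.569.
Amplification A = 1/(1 − 0.569) = 2.32.
ΔT = 3.6 × 2.32 = 8.4 K.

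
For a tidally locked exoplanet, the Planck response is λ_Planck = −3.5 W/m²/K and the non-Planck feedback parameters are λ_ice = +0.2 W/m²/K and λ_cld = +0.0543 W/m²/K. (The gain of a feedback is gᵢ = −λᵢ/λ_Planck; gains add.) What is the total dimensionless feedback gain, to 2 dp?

Convert to gains: g_ice = 0.2/3.5 = 0.05714; g_cld = 0.0543/3.5 = 0.01551.
Total gain g = 0.07265.

0.07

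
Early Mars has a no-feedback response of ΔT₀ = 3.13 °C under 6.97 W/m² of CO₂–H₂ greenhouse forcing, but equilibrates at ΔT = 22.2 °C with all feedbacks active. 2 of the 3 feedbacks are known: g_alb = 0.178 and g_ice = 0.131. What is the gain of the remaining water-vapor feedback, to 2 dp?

Amplification A = ΔT/ΔT₀ = 22.2/3.13 = 7.093.
Total gain g = 1 − 1/A = 1 − 1/7.093 = 0.859.
Known gains sum to 0.178 + 0.131 = 0.309.
g_wv = 0.859 − 0.309 = 0.55.

0.55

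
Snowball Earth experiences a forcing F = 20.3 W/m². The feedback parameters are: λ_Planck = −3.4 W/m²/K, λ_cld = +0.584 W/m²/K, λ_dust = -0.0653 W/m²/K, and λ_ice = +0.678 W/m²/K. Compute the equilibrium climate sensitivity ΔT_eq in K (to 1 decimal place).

Net feedback parameter λ = (−3.4) + (+0.584) + (-0.0653) + (+0.678) = -2.2033 W/m²/K.
ΔT = −F/λ = −20.3/(-2.2033) = 9.2 K.

9.2 K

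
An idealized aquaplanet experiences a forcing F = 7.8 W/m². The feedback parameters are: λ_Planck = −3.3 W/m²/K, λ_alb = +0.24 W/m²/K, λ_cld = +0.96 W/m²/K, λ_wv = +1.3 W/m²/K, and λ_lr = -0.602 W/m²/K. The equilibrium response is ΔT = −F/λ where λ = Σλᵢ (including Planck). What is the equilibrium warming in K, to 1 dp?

Net feedback parameter λ = (−3.3) + (+0.24) + (+0.96) + (+1.3) + (-0.602) = -1.402 W/m²/K.
ΔT = −F/λ = −7.8/(-1.402) = 5.6 K.

5.6 K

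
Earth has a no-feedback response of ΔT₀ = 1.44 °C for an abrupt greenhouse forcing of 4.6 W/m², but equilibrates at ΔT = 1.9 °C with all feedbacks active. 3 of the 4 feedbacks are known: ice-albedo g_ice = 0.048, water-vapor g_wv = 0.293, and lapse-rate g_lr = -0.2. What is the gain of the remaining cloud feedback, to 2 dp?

Amplification A = ΔT/ΔT₀ = 1.9/1.44 = 1.319.
Total gain g = 1 − 1/A = 1 − 1/1.319 = 0.2418.
Known gains sum to 0.048 + 0.293 − 0.2 = 0.141.
g_cld = 0.2418 − 0.141 = 0.10.

0.10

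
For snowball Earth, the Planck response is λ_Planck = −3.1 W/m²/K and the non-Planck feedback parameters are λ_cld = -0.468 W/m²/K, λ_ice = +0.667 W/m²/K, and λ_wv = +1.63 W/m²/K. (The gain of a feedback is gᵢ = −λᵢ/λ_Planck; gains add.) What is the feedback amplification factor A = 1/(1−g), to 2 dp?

2.44

Convert to gains: g_cld = -0.468/3.1 = -0.151; g_ice = 0.667/3.1 = 0.2152; g_wv = 1.63/3.1 = 0.5258.
Total gain g = 0.59.
A = 1/(1 − 0.59) = 2.44.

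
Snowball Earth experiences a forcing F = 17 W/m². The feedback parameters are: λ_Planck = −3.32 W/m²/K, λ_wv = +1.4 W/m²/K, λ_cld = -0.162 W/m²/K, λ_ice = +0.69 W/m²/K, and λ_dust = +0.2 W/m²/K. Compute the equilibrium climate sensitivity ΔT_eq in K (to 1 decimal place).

14.3 K

Net feedback parameter λ = (−3.32) + (+1.4) + (-0.162) + (+0.69) + (+0.2) = -1.192 W/m²/K.
ΔT = −F/λ = −17/(-1.192) = 14.3 K.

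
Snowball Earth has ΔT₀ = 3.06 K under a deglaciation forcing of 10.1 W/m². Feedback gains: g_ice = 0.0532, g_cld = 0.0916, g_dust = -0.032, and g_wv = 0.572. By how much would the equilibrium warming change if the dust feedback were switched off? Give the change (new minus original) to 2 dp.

1.10 K

Original: g = 0.6848, ΔT = 3.06/(1−0.6848) = 9.7081 K.
Without dust: g' = 0.7168, ΔT' = 3.06/(1−0.7168) = 10.8051 K.
Change = 10.8051 − 9.7081 = 1.10 K.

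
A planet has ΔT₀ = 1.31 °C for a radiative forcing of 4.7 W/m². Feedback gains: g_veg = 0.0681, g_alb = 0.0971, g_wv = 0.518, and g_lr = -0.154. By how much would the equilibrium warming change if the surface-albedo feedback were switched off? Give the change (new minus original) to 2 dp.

-0.48 °C

Original: g = 0.5292, ΔT = 1.31/(1−0.5292) = 2.7825 °C.
Without surface-albedo: g' = 0.4321, ΔT' = 1.31/(1−0.4321) = 2.3067 °C.
Change = 2.3067 − 2.7825 = -0.48 °C.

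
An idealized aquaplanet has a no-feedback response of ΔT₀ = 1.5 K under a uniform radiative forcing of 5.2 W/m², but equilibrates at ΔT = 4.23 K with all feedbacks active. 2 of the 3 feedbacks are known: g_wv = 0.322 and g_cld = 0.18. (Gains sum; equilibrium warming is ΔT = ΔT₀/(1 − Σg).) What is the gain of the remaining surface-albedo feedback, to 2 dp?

Amplification A = ΔT/ΔT₀ = 4.23/1.5 = 2.82.
Total gain g = 1 − 1/A = 1 − 1/2.82 = 0.6454.
Known gains sum to 0.322 + 0.18 = 0.502.
g_alb = 0.6454 − 0.502 = 0.14.

0.14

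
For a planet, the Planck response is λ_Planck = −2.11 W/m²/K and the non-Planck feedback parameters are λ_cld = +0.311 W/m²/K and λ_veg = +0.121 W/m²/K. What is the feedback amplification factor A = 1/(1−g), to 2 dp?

Convert to gains: g_cld = 0.311/2.11 = 0.1474; g_veg = 0.121/2.11 = 0.05735.
Total gain g = 0.20475.
A = 1/(1 − 0.20475) = 1.26.

1.26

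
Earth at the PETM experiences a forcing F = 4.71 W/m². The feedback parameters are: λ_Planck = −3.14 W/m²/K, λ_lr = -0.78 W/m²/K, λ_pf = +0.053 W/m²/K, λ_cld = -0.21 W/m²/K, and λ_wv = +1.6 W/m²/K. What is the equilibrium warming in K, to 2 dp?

1.90 K

Net feedback parameter λ = (−3.14) + (-0.78) + (+0.053) + (-0.21) + (+1.6) = -2.477 W/m²/K.
ΔT = −F/λ = −4.71/(-2.477) = 1.90 K.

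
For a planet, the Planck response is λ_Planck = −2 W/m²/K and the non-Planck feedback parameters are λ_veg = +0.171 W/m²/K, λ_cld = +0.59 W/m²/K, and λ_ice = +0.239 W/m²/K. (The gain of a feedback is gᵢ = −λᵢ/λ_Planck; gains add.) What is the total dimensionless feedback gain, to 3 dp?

Convert to gains: g_veg = 0.171/2 = 0.0855; g_cld = 0.59/2 = 0.295; g_ice = 0.239/2 = 0.1195.
Total gain g = 0.5.

0.500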